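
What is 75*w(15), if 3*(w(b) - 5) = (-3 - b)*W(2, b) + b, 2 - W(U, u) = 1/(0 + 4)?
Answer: -75/2 ≈ -37.500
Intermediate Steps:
W(U, u) = 7/4 (W(U, u) = 2 - 1/(0 + 4) = 2 - 1/4 = 7/4)
w(b) = 13/4 - b/4 (w(b) = 5 + ((-3 - b)*(7/4) + b)/3 = 5 + ((-21/4 - 7*b/4) + b)/3 = 5 + (-21/4 - 3*b/4)/3 = 5 + (-7/4 - b/4) = 13/4 - b/4)
75*w(15) = 75*(13/4 - 1/4*15) = 75*(13/4 - 15/4) = 75*(-1/2) = -75/2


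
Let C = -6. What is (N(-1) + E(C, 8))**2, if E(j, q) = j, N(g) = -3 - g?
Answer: 64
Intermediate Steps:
(N(-1) + E(C, 8))**2 = ((-3 - 1*(-1)) - 6)**2 = ((-3 + 1) - 6)**2 = (-2 - 6)**2 = (-8)**2 = 64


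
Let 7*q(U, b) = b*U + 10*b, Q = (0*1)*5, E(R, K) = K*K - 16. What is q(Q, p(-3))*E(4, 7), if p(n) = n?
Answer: -990/7 ≈ -141.43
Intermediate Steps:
E(R, K) = -16 + K**2 (E(R, K) = K**2 - 16 = -16 + K**2)
Q = 0 (Q = 0*5 = 0)
q(U, b) = 10*b/7 + U*b/7 (q(U, b) = (b*U + 10*b)/7 = (U*b + 10*b)/7 = (10*b + U*b)/7 = 10*b/7 + U*b/7)
q(Q, p(-3))*E(4, 7) = ((1/7)*(-3)*(10 + 0))*(-16 + 7**2) = ((1/7)*(-3)*10)*(-16 + 49) = -30/7*33 = -990/7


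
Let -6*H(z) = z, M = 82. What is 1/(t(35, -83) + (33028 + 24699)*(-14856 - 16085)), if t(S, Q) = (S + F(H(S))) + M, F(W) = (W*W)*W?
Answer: -216/385804336715 ≈ -5.5987e-10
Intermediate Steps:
H(z) = -z/6
F(W) = W³ (F(W) = W²*W = W³)
t(S, Q) = 82 + S - S³/216 (t(S, Q) = (S + (-S/6)³) + 82 = (S - S³/216) + 82 = 82 + S - S³/216)
1/(t(35, -83) + (33028 + 24699)*(-14856 - 16085)) = 1/((82 + 35 - 1/216*35³) + (33028 + 24699)*(-14856 - 16085)) = 1/((82 + 35 - 1/216*42875) + 57727*(-30941)) = 1/((82 + 35 - 42875/216) - 1786131107) = 1/(-17603/216 - 1786131107) = 1/(-385804336715/216) = -216/385804336715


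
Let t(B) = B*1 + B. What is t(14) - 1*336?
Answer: -308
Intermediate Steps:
t(B) = 2*B (t(B) = B + B = 2*B)
t(14) - 1*336 = 2*14 - 1*336 = 28 - 336 = -308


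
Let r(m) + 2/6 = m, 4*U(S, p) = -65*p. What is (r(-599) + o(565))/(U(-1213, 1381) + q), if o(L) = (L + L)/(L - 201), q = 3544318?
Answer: -651082/3845889411 ≈ -0.00016929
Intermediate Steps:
o(L) = 2*L/(-201 + L) (o(L) = (2*L)/(-201 + L) = 2*L/(-201 + L))
U(S, p) = -65*p/4 (U(S, p) = (-65*p)/4 = -65*p/4)
r(m) = -1/3 + m
(r(-599) + o(565))/(U(-1213, 1381) + q) = ((-1/3 - 599) + 2*565/(-201 + 565))/(-65/4*1381 + 3544318) = (-1798/3 + 2*565/364)/(-89765/4 + 3544318) = (-1798/3 + 2*565*(1/364))/(14087507/4) = (-1798/3 + 565/182)*(4/14087507) = -325541/546*4/14087507 = -651082/3845889411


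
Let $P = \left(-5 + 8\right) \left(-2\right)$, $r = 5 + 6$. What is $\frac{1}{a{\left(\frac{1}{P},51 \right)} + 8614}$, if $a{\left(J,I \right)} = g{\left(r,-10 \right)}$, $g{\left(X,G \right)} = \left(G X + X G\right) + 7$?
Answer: $\frac{1}{8401} \approx 0.00011903$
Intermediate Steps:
$r = 11$
$P = -6$ ($P = 3 \left(-2\right) = -6$)
$g{\left(X,G \right)} = 7 + 2 G X$ ($g{\left(X,G \right)} = \left(G X + G X\right) + 7 = 2 G X + 7 = 7 + 2 G X$)
$a{\left(J,I \right)} = -213$ ($a{\left(J,I \right)} = 7 + 2 \left(-10\right) 11 = 7 - 220 = -213$)
$\frac{1}{a{\left(\frac{1}{P},51 \right)} + 8614} = \frac{1}{-213 + 8614} = \frac{1}{8401}$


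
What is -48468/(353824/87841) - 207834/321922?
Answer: -171331154592669/14237966216 ≈ -12033.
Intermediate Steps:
-48468/(353824/87841) - 207834/321922 = -48468/(353824*(1/87841)) - 207834*1/321922 = -48468/353824/87841 - 103917/160961 = -48468*87841/353824 - 103917/160961 = -1064369397/88456 - 103917/160961 = -171331154592669/14237966216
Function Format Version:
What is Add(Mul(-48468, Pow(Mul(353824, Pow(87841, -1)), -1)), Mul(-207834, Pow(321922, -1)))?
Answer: Rational(-171331154592669, 14237966216) ≈ -12033.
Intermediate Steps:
Add(Mul(-48468, Pow(Mul(353824, Pow(87841, -1)), -1)), Mul(-207834, Pow(321922, -1))) = Add(Mul(-48468, Pow(Mul(353824, Rational(1, 87841)), -1)), Mul(-207834, Rational(1, 321922))) = Add(Mul(-48468, Pow(Rational(353824, 87841), -1)), Rational(-103917, 160961)) = Add(Mul(-48468, Rational(87841, 353824)), Rational(-103917, 160961)) = Add(Rational(-1064369397, 88456), Rational(-103917, 160961)) = Rational(-171331154592669, 14237966216)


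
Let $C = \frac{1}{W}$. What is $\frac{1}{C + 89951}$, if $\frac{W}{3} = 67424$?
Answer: $\frac{202272}{18194568673} \approx 1.1117 \cdot 10^{-5}$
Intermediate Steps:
$W = 202272$ ($W = 3 \cdot 67424 = 202272$)
$C = \frac{1}{202272} \approx 4.9438 \cdot 10^{-6}$
$\frac{1}{C + 89951} = \frac{1}{\frac{1}{202272} + 89951} = \frac{1}{\frac{18194568673}{202272}} = \frac{202272}{18194568673}$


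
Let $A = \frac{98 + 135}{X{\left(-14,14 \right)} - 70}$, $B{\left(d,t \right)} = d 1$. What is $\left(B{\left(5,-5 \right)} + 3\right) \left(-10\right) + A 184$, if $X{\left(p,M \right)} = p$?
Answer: $- \frac{12398}{21} \approx -590.38$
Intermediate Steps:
$B{\left(d,t \right)} = d$
$A = - \frac{233}{84}$ ($A = \frac{98 + 135}{-14 - 70} = \frac{233}{-84} = 233 \left(- \frac{1}{84}\right) = - \frac{233}{84} \approx -2.7738$)
$\left(B{\left(5,-5 \right)} + 3\right) \left(-10\right) + A 184 = \left(5 + 3\right) \left(-10\right) - \frac{10718}{21} = 8 \left(-10\right) - \frac{10718}{21} = -80 - \frac{10718}{21} = - \frac{12398}{21}$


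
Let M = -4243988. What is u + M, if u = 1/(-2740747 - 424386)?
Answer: -13432786470405/3165133 ≈ -4.2440e+6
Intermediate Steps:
u = -1/3165133 (u = 1/(-3165133) = -1/3165133 ≈ -3.1594e-7)
u + M = -1/3165133 - 4243988 = -13432786470405/3165133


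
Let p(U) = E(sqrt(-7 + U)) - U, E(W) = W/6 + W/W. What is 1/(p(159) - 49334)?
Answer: -222714/11022561269 - 3*sqrt(38)/22045122538 ≈ -2.0206e-5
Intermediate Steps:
E(W) = 1 + W/6 (E(W) = W*(1/6) + 1 = W/6 + 1 = 1 + W/6)
p(U) = 1 - U + sqrt(-7 + U)/6 (p(U) = (1 + sqrt(-7 + U)/6) - U = 1 - U + sqrt(-7 + U)/6)
1/(p(159) - 49334) = 1/((1 - 1*159 + sqrt(-7 + 159)/6) - 49334) = 1/((1 - 159 + sqrt(152)/6) - 49334) = 1/((1 - 159 + (2*sqrt(38))/6) - 49334) = 1/((1 - 159 + sqrt(38)/3) - 49334) = 1/((-158 + sqrt(38)/3) - 49334) = 1/(-49492 + sqrt(38)/3)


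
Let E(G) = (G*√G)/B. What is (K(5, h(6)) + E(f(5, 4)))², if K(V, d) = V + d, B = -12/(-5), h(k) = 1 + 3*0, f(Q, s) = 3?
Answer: 651/16 + 15*√3 ≈ 66.668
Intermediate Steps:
h(k) = 1 (h(k) = 1 + 0 = 1)
B = 12/5 (B = -12*(-⅕) = 12/5 ≈ 2.4000)
E(G) = 5*G^(3/2)/12 (E(G) = (G*√G)/(12/5) = G^(3/2)*(5/12) = 5*G^(3/2)/12)
(K(5, h(6)) + E(f(5, 4)))² = ((5 + 1) + 5*3^(3/2)/12)² = (6 + 5*(3*√3)/12)² = (6 + 5*√3/4)²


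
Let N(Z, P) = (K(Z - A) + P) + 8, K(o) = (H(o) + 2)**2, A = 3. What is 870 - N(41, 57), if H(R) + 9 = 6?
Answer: 804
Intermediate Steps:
H(R) = -3 (H(R) = -9 + 6 = -3)
K(o) = 1 (K(o) = (-3 + 2)**2 = (-1)**2 = 1)
N(Z, P) = 9 + P (N(Z, P) = (1 + P) + 8 = 9 + P)
870 - N(41, 57) = 870 - (9 + 57) = 870 - 1*66 = 870 - 66 = 804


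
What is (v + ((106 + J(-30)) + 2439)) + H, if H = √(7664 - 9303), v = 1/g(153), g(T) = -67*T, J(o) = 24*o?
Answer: 18708074/10251 + I*√1639 ≈ 1825.0 + 40.485*I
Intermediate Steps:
v = -1/10251 (v = 1/(-67*153) = 1/(-10251) = -1/10251 ≈ -9.7551e-5)
H = I*√1639 (H = √(-1639) = I*√1639 ≈ 40.485*I)
(v + ((106 + J(-30)) + 2439)) + H = (-1/10251 + ((106 + 24*(-30)) + 2439)) + I*√1639 = (-1/10251 + ((106 - 720) + 2439)) + I*√1639 = (-1/10251 + (-614 + 2439)) + I*√1639 = (-1/10251 + 1825) + I*√1639 = 18708074/10251 + I*√1639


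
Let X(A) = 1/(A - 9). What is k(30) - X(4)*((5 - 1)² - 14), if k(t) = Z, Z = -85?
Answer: -423/5 ≈ -84.600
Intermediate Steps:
k(t) = -85
X(A) = 1/(-9 + A)
k(30) - X(4)*((5 - 1)² - 14) = -85 - ((5 - 1)² - 14)/(-9 + 4) = -85 - (4² - 14)/(-5) = -85 - (-1)*(16 - 14)/5 = -85 - (-1)*2/5 = -85 - 1*(-⅖) = -85 + ⅖ = -423/5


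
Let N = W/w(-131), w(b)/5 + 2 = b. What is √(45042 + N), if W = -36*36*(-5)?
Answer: √796575570/133 ≈ 212.21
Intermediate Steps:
W = 6480 (W = -1296*(-5) = 6480)
w(b) = -10 + 5*b
N = -1296/133 (N = 6480/(-10 + 5*(-131)) = 6480/(-10 - 655) = 6480/(-665) = 6480*(-1/665) = -1296/133 ≈ -9.7444)
√(45042 + N) = √(45042 - 1296/133) = √(5989290/133) = √796575570/133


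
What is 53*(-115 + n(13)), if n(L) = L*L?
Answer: 2862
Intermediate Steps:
n(L) = L²
53*(-115 + n(13)) = 53*(-115 + 13²) = 53*(-115 + 169) = 53*54 = 2862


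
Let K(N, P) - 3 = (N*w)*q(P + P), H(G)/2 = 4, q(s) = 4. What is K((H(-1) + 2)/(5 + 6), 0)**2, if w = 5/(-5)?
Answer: 49/121 ≈ 0.40496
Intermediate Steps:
H(G) = 8 (H(G) = 2*4 = 8)
w = -1 (w = 5*(-1/5) = -1)
K(N, P) = 3 - 4*N (K(N, P) = 3 + (N*(-1))*4 = 3 - N*4 = 3 - 4*N)
K((H(-1) + 2)/(5 + 6), 0)**2 = (3 - 4*(8 + 2)/(5 + 6))**2 = (3 - 40/11)**2 = (-7/11)**2 = 49/121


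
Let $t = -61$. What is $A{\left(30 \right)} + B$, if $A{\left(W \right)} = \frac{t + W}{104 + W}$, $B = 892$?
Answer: $\frac{119497}{134} \approx 891.77$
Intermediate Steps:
$A{\left(W \right)} = \frac{-61 + W}{104 + W}$
$A{\left(30 \right)} + B = \frac{-61 + 30}{104 + 30} + 892 = \frac{1}{134} \left(-31\right) + 892 = - \frac{31}{134} + 892 = \frac{119497}{134}$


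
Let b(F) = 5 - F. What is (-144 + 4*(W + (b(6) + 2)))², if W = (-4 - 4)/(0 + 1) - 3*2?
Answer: 38416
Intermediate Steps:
W = -14 (W = -8/1 - 6 = -8*1 - 6 = -8 - 6 = -14)
(-144 + 4*(W + (b(6) + 2)))² = (-144 + 4*(-14 + ((5 - 1*6) + 2)))² = (-144 + 4*(-14 + ((5 - 6) + 2)))² = (-144 + 4*(-14 + (-1 + 2)))² = (-144 + 4*(-14 + 1))² = (-144 + 4*(-13))² = (-144 - 52)² = (-196)² = 38416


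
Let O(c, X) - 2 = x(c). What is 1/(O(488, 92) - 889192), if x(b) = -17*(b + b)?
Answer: -1/905782 ≈ -1.1040e-6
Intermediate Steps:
x(b) = -34*b
O(c, X) = 2 - 34*c
1/(O(488, 92) - 889192) = 1/((2 - 34*488) - 889192) = 1/((2 - 16592) - 889192) = 1/(-16590 - 889192) = 1/(-905782) = -1/905782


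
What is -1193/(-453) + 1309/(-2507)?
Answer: 2397874/1135671 ≈ 2.1114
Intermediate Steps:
-1193/(-453) + 1309/(-2507) = -1193*(-1/453) + 1309*(-1/2507) = 1193/453 - 1309/2507 = 2397874/1135671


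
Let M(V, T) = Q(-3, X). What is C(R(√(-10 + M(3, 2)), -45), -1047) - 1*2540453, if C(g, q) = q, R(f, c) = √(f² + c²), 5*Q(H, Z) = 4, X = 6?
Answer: -2541500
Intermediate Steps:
Q(H, Z) = ⅘ (Q(H, Z) = (⅕)*4 = ⅘)
M(V, T) = ⅘
R(f, c) = √(c² + f²)
C(R(√(-10 + M(3, 2)), -45), -1047) - 1*2540453 = -1047 - 1*2540453 = -1047 - 2540453 = -2541500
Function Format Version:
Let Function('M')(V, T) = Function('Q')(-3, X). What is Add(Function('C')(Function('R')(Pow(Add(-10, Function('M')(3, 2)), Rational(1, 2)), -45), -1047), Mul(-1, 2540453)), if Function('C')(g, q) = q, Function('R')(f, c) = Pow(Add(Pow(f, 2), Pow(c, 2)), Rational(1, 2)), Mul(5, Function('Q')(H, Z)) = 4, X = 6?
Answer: -2541500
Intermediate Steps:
Function('Q')(H, Z) = Rational(4, 5) (Function('Q')(H, Z) = Mul(Rational(1, 5), 4) = Rational(4, 5))
Function('M')(V, T) = Rational(4, 5)
Function('R')(f, c) = Pow(Add(Pow(c, 2), Pow(f, 2)), Rational(1, 2))
Add(Function('C')(Function('R')(Pow(Add(-10, Function('M')(3, 2)), Rational(1, 2)), -45), -1047), Mul(-1, 2540453)) = Add(-1047, Mul(-1, 2540453)) = Add(-1047, -2540453) = -2541500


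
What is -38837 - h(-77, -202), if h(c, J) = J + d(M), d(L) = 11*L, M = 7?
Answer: -38712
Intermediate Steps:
h(c, J) = 77 + J (h(c, J) = J + 11*7 = J + 77 = 77 + J)
-38837 - h(-77, -202) = -38837 - (77 - 202) = -38837 - 1*(-125) = -38837 + 125 = -38712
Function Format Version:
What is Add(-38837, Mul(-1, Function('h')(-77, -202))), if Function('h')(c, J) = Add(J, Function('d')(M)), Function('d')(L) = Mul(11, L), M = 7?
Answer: -38712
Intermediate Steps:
Function('h')(c, J) = Add(77, J) (Function('h')(c, J) = Add(J, Mul(11, 7)) = Add(J, 77) = Add(77, J))
Add(-38837, Mul(-1, Function('h')(-77, -202))) = Add(-38837, Mul(-1, Add(77, -202))) = Add(-38837, Mul(-1, -125)) = Add(-38837, 125) = -38712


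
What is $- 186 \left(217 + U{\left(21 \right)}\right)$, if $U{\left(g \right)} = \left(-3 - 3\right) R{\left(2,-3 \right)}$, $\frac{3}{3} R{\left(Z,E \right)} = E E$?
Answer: $-30318$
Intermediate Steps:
$R{\left(Z,E \right)} = E^{2}$ ($R{\left(Z,E \right)} = E E = E^{2}$)
$U{\left(g \right)} = -54$ ($U{\left(g \right)} = \left(-3 - 3\right) \left(-3\right)^{2} = \left(-6\right) 9 = -54$)
$- 186 \left(217 + U{\left(21 \right)}\right) = - 186 \left(217 - 54\right) = \left(-186\right) 163 = -30318$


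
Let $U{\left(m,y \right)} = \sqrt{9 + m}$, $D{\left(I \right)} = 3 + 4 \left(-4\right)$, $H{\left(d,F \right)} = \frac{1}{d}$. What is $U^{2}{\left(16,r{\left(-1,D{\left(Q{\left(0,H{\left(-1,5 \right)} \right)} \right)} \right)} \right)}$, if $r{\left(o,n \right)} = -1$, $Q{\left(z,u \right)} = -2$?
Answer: $25$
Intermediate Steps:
$D{\left(I \right)} = -13$ ($D{\left(I \right)} = 3 - 16 = -13$)
$U^{2}{\left(16,r{\left(-1,D{\left(Q{\left(0,H{\left(-1,5 \right)} \right)} \right)} \right)} \right)} = \left(\sqrt{9 + 16}\right)^{2} = \left(\sqrt{25}\right)^{2} = 5^{2} = 25$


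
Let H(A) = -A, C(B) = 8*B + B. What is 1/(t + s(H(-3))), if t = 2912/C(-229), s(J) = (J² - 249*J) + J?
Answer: -2061/1517747 ≈ -0.0013579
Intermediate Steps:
C(B) = 9*B
s(J) = J² - 248*J
t = -2912/2061 (t = 2912/((9*(-229))) = 2912/(-2061) = 2912*(-1/2061) = -2912/2061 ≈ -1.4129)
1/(t + s(H(-3))) = 1/(-2912/2061 + (-1*(-3))*(-248 - 1*(-3))) = 1/(-2912/2061 + 3*(-248 + 3)) = 1/(-2912/2061 + 3*(-245)) = 1/(-2912/2061 - 735) = 1/(-1517747/2061) = -2061/1517747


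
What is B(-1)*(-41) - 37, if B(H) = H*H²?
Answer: 4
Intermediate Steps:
B(H) = H³
B(-1)*(-41) - 37 = (-1)³*(-41) - 37 = -1*(-41) - 37 = 41 - 37 = 4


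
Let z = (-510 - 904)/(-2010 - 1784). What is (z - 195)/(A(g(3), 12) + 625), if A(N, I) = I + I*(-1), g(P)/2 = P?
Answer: -52744/169375 ≈ -0.31140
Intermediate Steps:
g(P) = 2*P
z = 101/271 (z = -1414/(-3794) = -1414*(-1/3794) = 101/271 ≈ 0.37269)
A(N, I) = 0 (A(N, I) = I - I = 0)
(z - 195)/(A(g(3), 12) + 625) = (101/271 - 195)/(0 + 625) = -52744/271/625 = -52744/271*1/625 = -52744/169375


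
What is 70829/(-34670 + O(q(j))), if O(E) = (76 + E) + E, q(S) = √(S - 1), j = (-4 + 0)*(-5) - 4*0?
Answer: -1225129213/598372380 - 70829*√19/598372380 ≈ -2.0480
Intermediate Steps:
j = 20 (j = -4*(-5) + 0 = 20 + 0 = 20)
q(S) = √(-1 + S)
O(E) = 76 + 2*E
70829/(-34670 + O(q(j))) = 70829/(-34670 + (76 + 2*√(-1 + 20))) = 70829/(-34670 + (76 + 2*√19)) = 70829/(-34594 + 2*√19)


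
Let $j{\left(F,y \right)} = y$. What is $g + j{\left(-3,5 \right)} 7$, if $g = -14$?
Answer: $21$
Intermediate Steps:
$g + j{\left(-3,5 \right)} 7 = -14 + 5 \cdot 7 = -14 + 35 = 21$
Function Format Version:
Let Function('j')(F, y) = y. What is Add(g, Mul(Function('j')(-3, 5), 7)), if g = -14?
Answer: 21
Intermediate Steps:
Add(g, Mul(Function('j')(-3, 5), 7)) = Add(-14, Mul(5, 7)) = Add(-14, 35) = 21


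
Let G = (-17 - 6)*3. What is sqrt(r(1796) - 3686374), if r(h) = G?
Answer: I*sqrt(3686443) ≈ 1920.0*I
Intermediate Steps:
G = -69 (G = -23*3 = -69)
r(h) = -69
sqrt(r(1796) - 3686374) = sqrt(-69 - 3686374) = sqrt(-3686443) = I*sqrt(3686443)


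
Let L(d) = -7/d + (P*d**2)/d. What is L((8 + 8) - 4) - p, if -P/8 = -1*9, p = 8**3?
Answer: 4217/12 ≈ 351.42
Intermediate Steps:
p = 512
P = 72 (P = -(-8)*9 = -8*(-9) = 72)
L(d) = -7/d + 72*d (L(d) = -7/d + (72*d**2)/d = -7/d + 72*d)
L((8 + 8) - 4) - p = (-7/((8 + 8) - 4) + 72*((8 + 8) - 4)) - 1*512 = (-7/(16 - 4) + 72*(16 - 4)) - 512 = (-7/12 + 72*12) - 512 = (-7*1/12 + 864) - 512 = (-7/12 + 864) - 512 = 10361/12 - 512 = 4217/12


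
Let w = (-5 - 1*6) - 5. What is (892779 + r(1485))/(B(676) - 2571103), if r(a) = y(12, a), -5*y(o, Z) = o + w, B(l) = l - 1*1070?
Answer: -4463899/12857485 ≈ -0.34718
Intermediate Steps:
w = -16 (w = (-5 - 6) - 5 = -11 - 5 = -16)
B(l) = -1070 + l (B(l) = l - 1070 = -1070 + l)
y(o, Z) = 16/5 - o/5 (y(o, Z) = -(o - 16)/5 = -(-16 + o)/5 = 16/5 - o/5)
r(a) = ⅘ (r(a) = 16/5 - ⅕*12 = 16/5 - 12/5 = ⅘)
(892779 + r(1485))/(B(676) - 2571103) = (892779 + ⅘)/((-1070 + 676) - 2571103) = 4463899/(5*(-394 - 2571103)) = (4463899/5)/(-2571497) = (4463899/5)*(-1/2571497) = -4463899/12857485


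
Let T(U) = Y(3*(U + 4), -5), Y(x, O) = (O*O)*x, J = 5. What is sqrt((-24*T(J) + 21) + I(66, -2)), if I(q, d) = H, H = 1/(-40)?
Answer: I*sqrt(6471610)/20 ≈ 127.2*I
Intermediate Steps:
H = -1/40 ≈ -0.025000
I(q, d) = -1/40
Y(x, O) = x*O**2 (Y(x, O) = O**2*x = x*O**2)
T(U) = 300 + 75*U (T(U) = (3*(U + 4))*(-5)**2 = (3*(4 + U))*25 = (12 + 3*U)*25 = 300 + 75*U)
sqrt((-24*T(J) + 21) + I(66, -2)) = sqrt((-24*(300 + 75*5) + 21) - 1/40) = sqrt((-24*(300 + 375) + 21) - 1/40) = sqrt((-24*675 + 21) - 1/40) = sqrt((-16200 + 21) - 1/40) = sqrt(-16179 - 1/40) = sqrt(-647161/40) = I*sqrt(6471610)/20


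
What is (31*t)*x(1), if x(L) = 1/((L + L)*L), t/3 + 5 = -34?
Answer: -3627/2 ≈ -1813.5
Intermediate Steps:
t = -117 (t = -15 + 3*(-34) = -15 - 102 = -117)
x(L) = 1/(2*L²) (x(L) = 1/(((2*L))*L) = (1/(2*L))/L = 1/(2*L²))
(31*t)*x(1) = (31*(-117))*((½)/1²) = -3627/2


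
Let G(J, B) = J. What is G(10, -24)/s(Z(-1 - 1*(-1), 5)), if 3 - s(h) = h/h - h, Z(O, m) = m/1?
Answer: 10/7 ≈ 1.4286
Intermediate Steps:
Z(O, m) = m (Z(O, m) = m*1 = m)
s(h) = 2 + h (s(h) = 3 - (h/h - h) = 3 - (1 - h) = 3 + (-1 + h) = 2 + h)
G(10, -24)/s(Z(-1 - 1*(-1), 5)) = 10/(2 + 5) = 10/7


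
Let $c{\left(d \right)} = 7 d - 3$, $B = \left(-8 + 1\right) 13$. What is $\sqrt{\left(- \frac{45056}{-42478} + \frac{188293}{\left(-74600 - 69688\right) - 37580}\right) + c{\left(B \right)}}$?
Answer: $\frac{i \sqrt{2387170744307516486839}}{1931347226} \approx 25.298 i$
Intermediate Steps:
$B = -91$ ($B = \left(-7\right) 13 = -91$)
$c{\left(d \right)} = -3 + 7 d$
$\sqrt{\left(- \frac{45056}{-42478} + \frac{188293}{\left(-74600 - 69688\right) - 37580}\right) + c{\left(B \right)}} = \sqrt{\left(- \frac{45056}{-42478} + \frac{188293}{\left(-74600 - 69688\right) - 37580}\right) + \left(-3 + 7 \left(-91\right)\right)} = \sqrt{\left(\left(-45056\right) \left(- \frac{1}{42478}\right) + \frac{188293}{-144288 - 37580}\right) - 640} = \sqrt{\left(\frac{22528}{21239} + \frac{188293}{-181868}\right) - 640} = \sqrt{\left(\frac{22528}{21239} + 188293 \left(- \frac{1}{181868}\right)\right) - 640} = \sqrt{\left(\frac{22528}{21239} - \frac{188293}{181868}\right) - 640} = \sqrt{\frac{97967277}{3862694452} - 640} = \sqrt{- \frac{2472026482003}{3862694452}} = \frac{i \sqrt{2387170744307516486839}}{1931347226}$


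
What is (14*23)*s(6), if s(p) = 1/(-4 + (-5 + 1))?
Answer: -161/4 ≈ -40.250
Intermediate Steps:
s(p) = -⅛ (s(p) = 1/(-4 - 4) = 1/(-8) = -⅛)
(14*23)*s(6) = (14*23)*(-⅛) = 322*(-⅛) = -161/4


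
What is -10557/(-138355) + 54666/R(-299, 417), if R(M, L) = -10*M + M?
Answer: 843524813/41368145 ≈ 20.391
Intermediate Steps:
R(M, L) = -9*M
-10557/(-138355) + 54666/R(-299, 417) = -10557/(-138355) + 54666/((-9*(-299))) = -10557*(-1/138355) + 54666/2691 = 10557/138355 + 54666*(1/2691) = 10557/138355 + 6074/299 = 843524813/41368145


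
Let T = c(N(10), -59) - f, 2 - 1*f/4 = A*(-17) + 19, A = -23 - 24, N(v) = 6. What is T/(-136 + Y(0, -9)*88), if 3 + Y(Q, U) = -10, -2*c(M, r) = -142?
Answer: -667/256 ≈ -2.6055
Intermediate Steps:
c(M, r) = 71 (c(M, r) = -½*(-142) = 71)
A = -47
Y(Q, U) = -13 (Y(Q, U) = -3 - 10 = -13)
f = -3264 (f = 8 - 4*(-47*(-17) + 19) = 8 - 4*(799 + 19) = 8 - 4*818 = 8 - 3272 = -3264)
T = 3335 (T = 71 - 1*(-3264) = 71 + 3264 = 3335)
T/(-136 + Y(0, -9)*88) = 3335/(-136 - 13*88) = 3335/(-136 - 1144) = 3335/(-1280) = 3335*(-1/1280) = -667/256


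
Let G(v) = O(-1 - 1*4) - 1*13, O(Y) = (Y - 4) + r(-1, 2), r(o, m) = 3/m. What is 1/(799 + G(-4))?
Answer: 2/1557 ≈ 0.0012845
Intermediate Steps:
O(Y) = -5/2 + Y (O(Y) = (Y - 4) + 3/2 = (-4 + Y) + 3*(½) = (-4 + Y) + 3/2 = -5/2 + Y)
G(v) = -41/2 (G(v) = (-5/2 + (-1 - 1*4)) - 1*13 = (-5/2 + (-1 - 4)) - 13 = (-5/2 - 5) - 13 = -15/2 - 13 = -41/2)
1/(799 + G(-4)) = 1/(799 - 41/2) = 1/(1557/2) = 2/1557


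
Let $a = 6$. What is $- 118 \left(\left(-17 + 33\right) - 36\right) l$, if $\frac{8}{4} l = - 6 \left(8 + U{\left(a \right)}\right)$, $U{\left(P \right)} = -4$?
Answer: $-28320$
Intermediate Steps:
$l = -12$ ($l = \frac{\left(-6\right) \left(8 - 4\right)}{2} = \frac{\left(-6\right) 4}{2} = \frac{1}{2} \left(-24\right) = -12$)
$- 118 \left(\left(-17 + 33\right) - 36\right) l = - 118 \left(\left(-17 + 33\right) - 36\right) \left(-12\right) = - 118 \left(16 - 36\right) \left(-12\right) = \left(-118\right) \left(-20\right) \left(-12\right) = 2360 \left(-12\right) = -28320$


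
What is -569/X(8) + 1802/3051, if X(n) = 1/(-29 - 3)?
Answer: 55554410/3051 ≈ 18209.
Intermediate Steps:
X(n) = -1/32 (X(n) = 1/(-32) = -1/32)
-569/X(8) + 1802/3051 = -569/(-1/32) + 1802/3051 = -569*(-32) + 1802*(1/3051) = 18208 + 1802/3051 = 55554410/3051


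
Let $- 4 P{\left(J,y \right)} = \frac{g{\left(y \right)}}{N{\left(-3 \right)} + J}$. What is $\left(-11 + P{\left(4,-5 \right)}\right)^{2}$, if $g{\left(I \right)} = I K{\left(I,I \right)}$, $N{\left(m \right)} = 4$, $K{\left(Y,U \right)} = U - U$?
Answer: $121$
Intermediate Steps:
$K{\left(Y,U \right)} = 0$
$g{\left(I \right)} = 0$ ($g{\left(I \right)} = I 0 = 0$)
$P{\left(J,y \right)} = 0$ ($P{\left(J,y \right)} = - \frac{0 \frac{1}{4 + J}}{4} = \left(- \frac{1}{4}\right) 0 = 0$)
$\left(-11 + P{\left(4,-5 \right)}\right)^{2} = \left(-11 + 0\right)^{2} = \left(-11\right)^{2} = 121$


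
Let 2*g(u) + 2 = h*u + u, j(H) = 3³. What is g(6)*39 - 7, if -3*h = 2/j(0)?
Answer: 613/9 ≈ 68.111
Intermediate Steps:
j(H) = 27
h = -2/81 (h = -2/(3*27) = -⅓*2/27 = -2/81 ≈ -0.024691)
g(u) = -1 + 79*u/162 (g(u) = -1 + (-2*u/81 + u)/2 = -1 + (79*u/81)/2 = -1 + 79*u/162)
g(6)*39 - 7 = (-1 + (79/162)*6)*39 - 7 = (-1 + 79/27)*39 - 7 = (52/27)*39 - 7 = 676/9 - 7 = 613/9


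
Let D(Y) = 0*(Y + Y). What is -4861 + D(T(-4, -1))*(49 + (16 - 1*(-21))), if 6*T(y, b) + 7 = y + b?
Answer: -4861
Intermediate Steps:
T(y, b) = -7/6 + b/6 + y/6 (T(y, b) = -7/6 + (y + b)/6 = -7/6 + (b + y)/6 = -7/6 + (b/6 + y/6) = -7/6 + b/6 + y/6)
D(Y) = 0 (D(Y) = 0*(2*Y) = 0)
-4861 + D(T(-4, -1))*(49 + (16 - 1*(-21))) = -4861 + 0*(49 + (16 - 1*(-21))) = -4861 + 0*(49 + (16 + 21)) = -4861 + 0*(49 + 37) = -4861 + 0*86 = -4861 + 0 = -4861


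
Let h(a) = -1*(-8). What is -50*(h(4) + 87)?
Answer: -4750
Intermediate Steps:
h(a) = 8
-50*(h(4) + 87) = -50*(8 + 87) = -50*95 = -4750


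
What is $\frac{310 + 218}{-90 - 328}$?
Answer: $- \frac{24}{19} \approx -1.2632$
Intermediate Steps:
$\frac{310 + 218}{-90 - 328} = \frac{528}{-418} = 528 \left(- \frac{1}{418}\right) = - \frac{24}{19}$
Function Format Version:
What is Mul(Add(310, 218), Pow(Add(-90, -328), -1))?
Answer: Rational(-24, 19) ≈ -1.2632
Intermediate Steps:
Mul(Add(310, 218), Pow(Add(-90, -328), -1)) = Mul(528, Pow(-418, -1)) = Mul(528, Rational(-1, 418)) = Rational(-24, 19)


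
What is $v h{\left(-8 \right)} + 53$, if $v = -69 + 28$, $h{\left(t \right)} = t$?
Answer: $381$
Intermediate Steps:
$v = -41$
$v h{\left(-8 \right)} + 53 = \left(-41\right) \left(-8\right) + 53 = 328 + 53 = 381$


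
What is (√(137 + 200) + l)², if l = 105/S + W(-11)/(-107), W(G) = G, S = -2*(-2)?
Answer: 188948849/183184 + 11279*√337/214 ≈ 1999.0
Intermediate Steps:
S = 4
l = 11279/428 (l = 105/4 - 11/(-107) = 105*(¼) - 11*(-1/107) = 105/4 + 11/107 = 11279/428 ≈ 26.353)
(√(137 + 200) + l)² = (√(137 + 200) + 11279/428)² = (√337 + 11279/428)² = (11279/428 + √337)²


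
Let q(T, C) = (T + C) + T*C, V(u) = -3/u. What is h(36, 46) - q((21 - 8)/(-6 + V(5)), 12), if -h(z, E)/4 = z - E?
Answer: 1769/33 ≈ 53.606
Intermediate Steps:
h(z, E) = -4*z + 4*E (h(z, E) = -4*(z - E) = -4*z + 4*E)
q(T, C) = C + T + C*T (q(T, C) = (C + T) + C*T = C + T + C*T)
h(36, 46) - q((21 - 8)/(-6 + V(5)), 12) = (-4*36 + 4*46) - (12 + (21 - 8)/(-6 - 3/5) + 12*((21 - 8)/(-6 - 3/5))) = (-144 + 184) - (12 + 13/(-6 - 3*⅕) + 12*(13/(-6 - 3*⅕))) = 40 - (12 + 13/(-6 - ⅗) + 12*(13/(-6 - ⅗))) = 40 - (12 + 13/(-33/5) + 12*(13/(-33/5))) = 40 - (12 + 13*(-5/33) + 12*(13*(-5/33))) = 40 - (12 - 65/33 + 12*(-65/33)) = 40 - (12 - 65/33 - 260/11) = 40 - 1*(-449/33) = 40 + 449/33 = 1769/33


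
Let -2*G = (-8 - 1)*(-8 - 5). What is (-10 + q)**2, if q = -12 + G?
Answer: 25921/4 ≈ 6480.3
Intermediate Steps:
G = -117/2 (G = -(-8 - 1)*(-8 - 5)/2 = -(-9)*(-13)/2 = -1/2*117 = -117/2 ≈ -58.500)
q = -141/2 (q = -12 - 117/2 = -141/2 ≈ -70.500)
(-10 + q)**2 = (-10 - 141/2)**2 = (-161/2)**2 = 25921/4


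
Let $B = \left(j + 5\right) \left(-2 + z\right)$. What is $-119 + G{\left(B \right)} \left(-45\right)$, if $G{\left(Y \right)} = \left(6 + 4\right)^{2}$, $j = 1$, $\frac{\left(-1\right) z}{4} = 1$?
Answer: $-4619$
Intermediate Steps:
$z = -4$ ($z = \left(-4\right) 1 = -4$)
$B = -36$ ($B = \left(1 + 5\right) \left(-2 - 4\right) = 6 \left(-6\right) = -36$)
$G{\left(Y \right)} = 100$ ($G{\left(Y \right)} = 10^{2} = 100$)
$-119 + G{\left(B \right)} \left(-45\right) = -119 + 100 \left(-45\right) = -119 - 4500 = -4619$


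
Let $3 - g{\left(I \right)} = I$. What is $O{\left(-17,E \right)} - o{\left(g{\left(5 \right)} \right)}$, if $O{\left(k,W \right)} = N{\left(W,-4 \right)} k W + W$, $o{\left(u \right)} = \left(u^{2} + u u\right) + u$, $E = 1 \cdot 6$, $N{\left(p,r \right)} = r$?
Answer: $408$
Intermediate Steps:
$g{\left(I \right)} = 3 - I$
$E = 6$
$o{\left(u \right)} = u + 2 u^{2}$ ($o{\left(u \right)} = \left(u^{2} + u^{2}\right) + u = 2 u^{2} + u = u + 2 u^{2}$)
$O{\left(k,W \right)} = W - 4 W k$ ($O{\left(k,W \right)} = - 4 k W + W = - 4 W k + W = W - 4 W k$)
$O{\left(-17,E \right)} - o{\left(g{\left(5 \right)} \right)} = 6 \left(1 - -68\right) - \left(3 - 5\right) \left(1 + 2 \left(3 - 5\right)\right) = 6 \left(1 + 68\right) - \left(3 - 5\right) \left(1 + 2 \left(3 - 5\right)\right) = 6 \cdot 69 - - 2 \left(1 + 2 \left(-2\right)\right) = 414 - - 2 \left(1 - 4\right) = 414 - \left(-2\right) \left(-3\right) = 414 - 6 = 408$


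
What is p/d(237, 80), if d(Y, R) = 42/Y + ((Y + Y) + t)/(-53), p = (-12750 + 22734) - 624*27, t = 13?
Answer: 9579856/12577 ≈ 761.70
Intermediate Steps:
p = -6864 (p = 9984 - 16848 = -6864)
d(Y, R) = -13/53 + 42/Y - 2*Y/53 (d(Y, R) = 42/Y + ((Y + Y) + 13)/(-53) = 42/Y + (2*Y + 13)*(-1/53) = 42/Y + (13 + 2*Y)*(-1/53) = 42/Y + (-13/53 - 2*Y/53) = -13/53 + 42/Y - 2*Y/53)
p/d(237, 80) = -6864*12561/(2226 - 1*237*(13 + 2*237)) = -6864*12561/(2226 - 1*237*(13 + 474)) = -6864*12561/(2226 - 1*237*487) = -6864*12561/(2226 - 115419) = -6864/((1/53)*(1/237)*(-113193)) = -6864/(-37731/4187) = -6864*(-4187/37731) = 9579856/12577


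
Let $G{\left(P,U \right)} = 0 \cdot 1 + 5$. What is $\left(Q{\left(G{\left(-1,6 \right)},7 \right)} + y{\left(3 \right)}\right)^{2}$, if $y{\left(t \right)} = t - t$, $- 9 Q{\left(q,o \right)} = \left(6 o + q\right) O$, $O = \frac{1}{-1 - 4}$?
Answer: $\frac{2209}{2025} \approx 1.0909$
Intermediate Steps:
$O = - \frac{1}{5}$ ($O = \frac{1}{-5} = - \frac{1}{5} \approx -0.2$)
$G{\left(P,U \right)} = 5$ ($G{\left(P,U \right)} = 0 + 5 = 5$)
$Q{\left(q,o \right)} = \frac{q}{45} + \frac{2 o}{15}$ ($Q{\left(q,o \right)} = - \frac{\left(6 o + q\right) \left(- \frac{1}{5}\right)}{9} = - \frac{\left(q + 6 o\right) \left(- \frac{1}{5}\right)}{9} = - \frac{- \frac{6 o}{5} - \frac{q}{5}}{9} = \frac{q}{45} + \frac{2 o}{15}$)
$y{\left(t \right)} = 0$
$\left(Q{\left(G{\left(-1,6 \right)},7 \right)} + y{\left(3 \right)}\right)^{2} = \left(\left(\frac{1}{45} \cdot 5 + \frac{2}{15} \cdot 7\right) + 0\right)^{2} = \left(\left(\frac{1}{9} + \frac{14}{15}\right) + 0\right)^{2} = \left(\frac{47}{45} + 0\right)^{2} = \left(\frac{47}{45}\right)^{2} = \frac{2209}{2025}$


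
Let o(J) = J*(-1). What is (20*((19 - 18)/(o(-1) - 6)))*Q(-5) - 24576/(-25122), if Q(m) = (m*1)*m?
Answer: -414604/4187 ≈ -99.022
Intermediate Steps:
o(J) = -J
Q(m) = m² (Q(m) = m*m = m²)
(20*((19 - 18)/(o(-1) - 6)))*Q(-5) - 24576/(-25122) = (20*((19 - 18)/(-1*(-1) - 6)))*(-5)² - 24576/(-25122) = (20*(1/(1 - 6)))*25 - 24576*(-1)/25122 = (20*(1/(-5)))*25 - 1*(-4096/4187) = (20*(1*(-⅕)))*25 + 4096/4187 = (20*(-⅕))*25 + 4096/4187 = -4*25 + 4096/4187 = -100 + 4096/4187 = -414604/4187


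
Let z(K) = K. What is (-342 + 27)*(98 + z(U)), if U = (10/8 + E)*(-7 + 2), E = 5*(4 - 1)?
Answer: -21105/4 ≈ -5276.3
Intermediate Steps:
E = 15 (E = 5*3 = 15)
U = -325/4 (U = (10/8 + 15)*(-7 + 2) = (10*(⅛) + 15)*(-5) = (5/4 + 15)*(-5) = (65/4)*(-5) = -325/4 ≈ -81.250)
(-342 + 27)*(98 + z(U)) = (-342 + 27)*(98 - 325/4) = -315*67/4 = -21105/4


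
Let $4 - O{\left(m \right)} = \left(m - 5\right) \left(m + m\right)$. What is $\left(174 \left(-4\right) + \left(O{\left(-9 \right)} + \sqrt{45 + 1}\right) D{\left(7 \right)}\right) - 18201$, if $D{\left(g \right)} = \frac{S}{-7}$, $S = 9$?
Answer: $- \frac{130047}{7} - \frac{9 \sqrt{46}}{7} \approx -18587.0$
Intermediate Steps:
$O{\left(m \right)} = 4 - 2 m \left(-5 + m\right)$ ($O{\left(m \right)} = 4 - \left(m - 5\right) \left(m + m\right) = 4 - \left(-5 + m\right) 2 m = 4 - 2 m \left(-5 + m\right)$)
$D{\left(g \right)} = - \frac{9}{7}$ ($D{\left(g \right)} = \frac{9}{-7} = 9 \left(- \frac{1}{7}\right) = - \frac{9}{7}$)
$\left(174 \left(-4\right) + \left(O{\left(-9 \right)} + \sqrt{45 + 1}\right) D{\left(7 \right)}\right) - 18201 = \left(174 \left(-4\right) + \left(\left(4 - 2 \left(-9\right)^{2} + 10 \left(-9\right)\right) + \sqrt{45 + 1}\right) \left(- \frac{9}{7}\right)\right) - 18201 = \left(-696 + \left(\left(4 - 162 - 90\right) + \sqrt{46}\right) \left(- \frac{9}{7}\right)\right) - 18201 = \left(-696 + \left(-248 + \sqrt{46}\right) \left(- \frac{9}{7}\right)\right) - 18201 = \left(-696 + \left(\frac{2232}{7} - \frac{9 \sqrt{46}}{7}\right)\right) - 18201 = \left(- \frac{2640}{7} - \frac{9 \sqrt{46}}{7}\right) - 18201 = - \frac{130047}{7} - \frac{9 \sqrt{46}}{7}$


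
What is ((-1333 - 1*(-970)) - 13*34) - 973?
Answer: -1778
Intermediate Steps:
((-1333 - 1*(-970)) - 13*34) - 973 = ((-1333 + 970) - 442) - 973 = (-363 - 442) - 973 = -805 - 973 = -1778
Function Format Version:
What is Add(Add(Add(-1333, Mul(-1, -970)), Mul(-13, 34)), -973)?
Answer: -1778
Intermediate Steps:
Add(Add(Add(-1333, Mul(-1, -970)), Mul(-13, 34)), -973) = Add(Add(Add(-1333, 970), -442), -973) = Add(Add(-363, -442), -973) = Add(-805, -973) = -1778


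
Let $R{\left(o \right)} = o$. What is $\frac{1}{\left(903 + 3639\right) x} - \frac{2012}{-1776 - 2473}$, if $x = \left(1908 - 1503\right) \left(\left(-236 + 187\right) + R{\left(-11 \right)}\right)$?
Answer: $\frac{222065642951}{468964679400} \approx 0.47352$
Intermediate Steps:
$x = -24300$ ($x = \left(1908 - 1503\right) \left(\left(-236 + 187\right) - 11\right) = 405 \left(-49 - 11\right) = 405 \left(-60\right) = -24300$)
$\frac{1}{\left(903 + 3639\right) x} - \frac{2012}{-1776 - 2473} = \frac{1}{\left(903 + 3639\right) \left(-24300\right)} - \frac{2012}{-1776 - 2473} = \frac{1}{4542} \left(- \frac{1}{24300}\right) - \frac{2012}{-1776 - 2473} = \frac{1}{4542} \left(- \frac{1}{24300}\right) - \frac{2012}{-4249} = - \frac{1}{110370600} - - \frac{2012}{4249} = - \frac{1}{110370600} + \frac{2012}{4249} = \frac{222065642951}{468964679400}$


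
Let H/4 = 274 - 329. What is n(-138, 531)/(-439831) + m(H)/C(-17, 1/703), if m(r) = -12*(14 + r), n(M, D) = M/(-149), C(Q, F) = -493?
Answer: -162002140602/32308665767 ≈ -5.0142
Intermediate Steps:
n(M, D) = -M/149 (n(M, D) = M*(-1/149) = -M/149)
H = -220 (H = 4*(274 - 329) = 4*(-55) = -220)
m(r) = -168 - 12*r
n(-138, 531)/(-439831) + m(H)/C(-17, 1/703) = -1/149*(-138)/(-439831) + (-168 - 12*(-220))/(-493) = (138/149)*(-1/439831) + (-168 + 2640)*(-1/493) = -138/65534819 + 2472*(-1/493) = -138/65534819 - 2472/493 = -162002140602/32308665767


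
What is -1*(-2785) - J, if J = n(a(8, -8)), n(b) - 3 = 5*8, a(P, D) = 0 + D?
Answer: 2742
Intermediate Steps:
a(P, D) = D
n(b) = 43 (n(b) = 3 + 5*8 = 3 + 40 = 43)
J = 43
-1*(-2785) - J = -1*(-2785) - 1*43 = 2785 - 43 = 2742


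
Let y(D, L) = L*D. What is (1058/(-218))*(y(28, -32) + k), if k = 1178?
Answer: -149178/109 ≈ -1368.6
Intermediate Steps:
y(D, L) = D*L
(1058/(-218))*(y(28, -32) + k) = (1058/(-218))*(28*(-32) + 1178) = (1058*(-1/218))*(-896 + 1178) = -529/109*282 = -149178/109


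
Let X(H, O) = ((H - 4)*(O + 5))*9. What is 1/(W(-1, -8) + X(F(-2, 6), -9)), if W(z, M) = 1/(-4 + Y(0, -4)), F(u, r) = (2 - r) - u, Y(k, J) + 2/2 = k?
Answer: 5/1079 ≈ 0.0046339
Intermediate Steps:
Y(k, J) = -1 + k
F(u, r) = 2 - r - u
X(H, O) = 9*(-4 + H)*(5 + O) (X(H, O) = ((-4 + H)*(5 + O))*9 = 9*(-4 + H)*(5 + O))
W(z, M) = -1/5 (W(z, M) = 1/(-4 + (-1 + 0)) = 1/(-4 - 1) = 1/(-5) = -1/5)
1/(W(-1, -8) + X(F(-2, 6), -9)) = 1/(-1/5 + (-180 - 36*(-9) + 45*(2 - 1*6 - 1*(-2)) + 9*(2 - 1*6 - 1*(-2))*(-9))) = 1/(-1/5 + (-180 + 324 + 45*(2 - 6 + 2) + 9*(2 - 6 + 2)*(-9))) = 1/(-1/5 + (-180 + 324 + 45*(-2) + 9*(-2)*(-9))) = 1/(-1/5 + (-180 + 324 - 90 + 162)) = 1/(-1/5 + 216) = 1/(1079/5) = 5/1079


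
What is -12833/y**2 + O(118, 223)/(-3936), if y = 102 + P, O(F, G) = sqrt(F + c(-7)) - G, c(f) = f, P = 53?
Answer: -45153113/94562400 - sqrt(111)/3936 ≈ -0.48017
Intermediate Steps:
O(F, G) = sqrt(-7 + F) - G (O(F, G) = sqrt(F - 7) - G = sqrt(-7 + F) - G)
y = 155 (y = 102 + 53 = 155)
-12833/y**2 + O(118, 223)/(-3936) = -12833/(155**2) + (sqrt(-7 + 118) - 1*223)/(-3936) = -12833/24025 + (sqrt(111) - 223)*(-1/3936) = -12833*1/24025 + (-223 + sqrt(111))*(-1/3936) = -12833/24025 + (223/3936 - sqrt(111)/3936) = -45153113/94562400 - sqrt(111)/3936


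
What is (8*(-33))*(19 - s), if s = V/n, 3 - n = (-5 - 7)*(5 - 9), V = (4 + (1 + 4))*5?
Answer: -5280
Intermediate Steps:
V = 45 (V = (4 + 5)*5 = 9*5 = 45)
n = -45 (n = 3 - (-5 - 7)*(5 - 9) = 3 - (-12)*(-4) = 3 - 1*48 = 3 - 48 = -45)
s = -1 (s = 45/(-45) = 45*(-1/45) = -1)
(8*(-33))*(19 - s) = (8*(-33))*(19 - 1*(-1)) = -264*(19 + 1) = -264*20 = -5280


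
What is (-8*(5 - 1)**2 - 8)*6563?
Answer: -892568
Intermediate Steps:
(-8*(5 - 1)**2 - 8)*6563 = (-8*4**2 - 8)*6563 = (-8*16 - 8)*6563 = (-128 - 8)*6563 = -136*6563 = -892568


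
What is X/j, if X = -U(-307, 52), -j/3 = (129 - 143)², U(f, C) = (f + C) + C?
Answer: -29/84 ≈ -0.34524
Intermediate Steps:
U(f, C) = f + 2*C (U(f, C) = (C + f) + C = f + 2*C)
j = -588 (j = -3*(129 - 143)² = -3*(-14)² = -3*196 = -588)
X = 203 (X = -(-307 + 2*52) = -(-307 + 104) = -1*(-203) = 203)
X/j = 203/(-588) = 203*(-1/588) = -29/84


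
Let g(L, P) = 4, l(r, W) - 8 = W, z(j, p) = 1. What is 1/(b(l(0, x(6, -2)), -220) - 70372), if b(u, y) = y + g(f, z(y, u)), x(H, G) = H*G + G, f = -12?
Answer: -1/70588 ≈ -1.4167e-5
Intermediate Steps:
x(H, G) = G + G*H (x(H, G) = G*H + G = G + G*H)
l(r, W) = 8 + W
b(u, y) = 4 + y (b(u, y) = y + 4 = 4 + y)
1/(b(l(0, x(6, -2)), -220) - 70372) = 1/((4 - 220) - 70372) = 1/(-216 - 70372) = 1/(-70588) = -1/70588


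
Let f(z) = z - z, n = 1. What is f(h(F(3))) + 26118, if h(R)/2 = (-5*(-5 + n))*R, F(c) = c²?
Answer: 26118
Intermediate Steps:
h(R) = 40*R (h(R) = 2*((-5*(-5 + 1))*R) = 2*((-5*(-4))*R) = 2*(20*R) = 40*R)
f(z) = 0
f(h(F(3))) + 26118 = 0 + 26118 = 26118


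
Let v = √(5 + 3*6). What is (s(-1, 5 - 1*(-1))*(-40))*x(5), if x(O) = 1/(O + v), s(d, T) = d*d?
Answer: -100 + 20*√23 ≈ -4.0834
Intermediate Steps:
s(d, T) = d²
v = √23 (v = √(5 + 18) = √23 ≈ 4.7958)
x(O) = 1/(O + √23)
(s(-1, 5 - 1*(-1))*(-40))*x(5) = ((-1)²*(-40))/(5 + √23) = (1*(-40))/(5 + √23) = -40/(5 + √23)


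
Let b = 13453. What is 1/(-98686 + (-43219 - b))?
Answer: -1/155358 ≈ -6.4367e-6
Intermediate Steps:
1/(-98686 + (-43219 - b)) = 1/(-98686 + (-43219 - 1*13453)) = 1/(-98686 + (-43219 - 13453)) = 1/(-98686 - 56672) = 1/(-155358) = -1/155358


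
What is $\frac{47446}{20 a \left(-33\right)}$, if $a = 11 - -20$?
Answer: $- \frac{23723}{10230} \approx -2.319$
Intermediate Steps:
$a = 31$ ($a = 11 + 20 = 31$)
$\frac{47446}{20 a \left(-33\right)} = \frac{47446}{20 \cdot 31 \left(-33\right)} = \frac{47446}{620 \left(-33\right)} = \frac{47446}{-20460} = 47446 \left(- \frac{1}{20460}\right) = - \frac{23723}{10230}$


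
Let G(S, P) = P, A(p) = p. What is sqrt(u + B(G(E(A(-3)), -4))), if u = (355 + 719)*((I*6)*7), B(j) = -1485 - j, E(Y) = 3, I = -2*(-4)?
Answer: sqrt(359383) ≈ 599.49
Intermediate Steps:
I = 8
u = 360864 (u = (355 + 719)*((8*6)*7) = 1074*(48*7) = 1074*336 = 360864)
sqrt(u + B(G(E(A(-3)), -4))) = sqrt(360864 + (-1485 - 1*(-4))) = sqrt(360864 + (-1485 + 4)) = sqrt(360864 - 1481) = sqrt(359383)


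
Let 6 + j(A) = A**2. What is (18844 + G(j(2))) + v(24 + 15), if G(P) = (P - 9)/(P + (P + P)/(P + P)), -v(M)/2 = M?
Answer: 18777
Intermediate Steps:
v(M) = -2*M
j(A) = -6 + A**2
G(P) = (-9 + P)/(1 + P) (G(P) = (-9 + P)/(P + (2*P)/((2*P))) = (-9 + P)/(P + (2*P)*(1/(2*P))) = (-9 + P)/(P + 1) = (-9 + P)/(1 + P))
(18844 + G(j(2))) + v(24 + 15) = (18844 + (-9 + (-6 + 2**2))/(1 + (-6 + 2**2))) - 2*(24 + 15) = (18844 + (-9 + (-6 + 4))/(1 + (-6 + 4))) - 2*39 = (18844 + (-9 - 2)/(1 - 2)) - 78 = (18844 - 11/(-1)) - 78 = (18844 - 1*(-11)) - 78 = (18844 + 11) - 78 = 18855 - 78 = 18777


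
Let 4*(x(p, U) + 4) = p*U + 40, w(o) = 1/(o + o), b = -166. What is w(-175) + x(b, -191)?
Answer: 1388187/175 ≈ 7932.5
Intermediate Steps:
w(o) = 1/(2*o)
x(p, U) = 6 + U*p/4 (x(p, U) = -4 + (p*U + 40)/4 = -4 + (U*p + 40)/4 = -4 + (40 + U*p)/4 = -4 + (10 + U*p/4) = 6 + U*p/4)
w(-175) + x(b, -191) = (1/2)/(-175) + (6 + (1/4)*(-191)*(-166)) = (1/2)*(-1/175) + (6 + 15853/2) = -1/350 + 15865/2 = 1388187/175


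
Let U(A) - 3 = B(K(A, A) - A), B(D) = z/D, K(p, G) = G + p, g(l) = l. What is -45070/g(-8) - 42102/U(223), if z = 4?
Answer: -22388929/2692 ≈ -8316.8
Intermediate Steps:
B(D) = 4/D
U(A) = 3 + 4/A (U(A) = 3 + 4/((A + A) - A) = 3 + 4/(2*A - A) = 3 + 4/A)
-45070/g(-8) - 42102/U(223) = -45070/(-8) - 42102/(3 + 4/223) = -45070*(-⅛) - 42102/(3 + 4*(1/223)) = 22535/4 - 42102/(3 + 4/223) = 22535/4 - 42102/673/223 = 22535/4 - 42102*223/673 = 22535/4 - 9388746/673 = -22388929/2692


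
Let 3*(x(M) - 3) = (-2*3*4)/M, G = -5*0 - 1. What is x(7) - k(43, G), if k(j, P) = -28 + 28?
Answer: 13/7 ≈ 1.8571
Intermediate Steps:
G = -1 (G = 0 - 1 = -1)
k(j, P) = 0
x(M) = 3 - 8/M (x(M) = 3 + ((-2*3*4)/M)/3 = 3 + ((-6*4)/M)/3 = 3 + (-24/M)/3 = 3 - 8/M)
x(7) - k(43, G) = (3 - 8/7) - 1*0 = (3 - 8*⅐) + 0 = (3 - 8/7) + 0 = 13/7 + 0 = 13/7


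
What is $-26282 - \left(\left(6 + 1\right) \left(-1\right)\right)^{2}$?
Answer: $-26331$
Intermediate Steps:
$-26282 - \left(\left(6 + 1\right) \left(-1\right)\right)^{2} = -26282 - \left(7 \left(-1\right)\right)^{2} = -26282 - \left(-7\right)^{2} = -26282 - 49 = -26331$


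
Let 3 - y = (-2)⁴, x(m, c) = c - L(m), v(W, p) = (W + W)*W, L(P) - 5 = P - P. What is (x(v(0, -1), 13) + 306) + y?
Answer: 301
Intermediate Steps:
L(P) = 5 (L(P) = 5 + (P - P) = 5 + 0 = 5)
v(W, p) = 2*W² (v(W, p) = (2*W)*W = 2*W²)
x(m, c) = -5 + c (x(m, c) = c - 1*5 = c - 5 = -5 + c)
y = -13 (y = 3 - 1*(-2)⁴ = 3 - 1*16 = 3 - 16 = -13)
(x(v(0, -1), 13) + 306) + y = ((-5 + 13) + 306) - 13 = (8 + 306) - 13 = 314 - 13 = 301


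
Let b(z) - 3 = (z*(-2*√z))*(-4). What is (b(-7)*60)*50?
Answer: 9000 - 168000*I*√7 ≈ 9000.0 - 4.4449e+5*I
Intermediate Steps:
b(z) = 3 + 8*z^(3/2) (b(z) = 3 + (z*(-2*√z))*(-4) = 3 - 2*z^(3/2)*(-4) = 3 + 8*z^(3/2))
(b(-7)*60)*50 = ((3 + 8*(-7)^(3/2))*60)*50 = ((3 + 8*(-7*I*√7))*60)*50 = ((3 - 56*I*√7)*60)*50 = (180 - 3360*I*√7)*50 = 9000 - 168000*I*√7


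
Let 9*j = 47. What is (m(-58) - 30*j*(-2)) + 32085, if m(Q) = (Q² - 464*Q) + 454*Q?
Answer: 109027/3 ≈ 36342.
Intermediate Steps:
j = 47/9 (j = (⅑)*47 = 47/9 ≈ 5.2222)
m(Q) = Q² - 10*Q
(m(-58) - 30*j*(-2)) + 32085 = (-58*(-10 - 58) - 30*47/9*(-2)) + 32085 = (-58*(-68) - 470/3*(-2)) + 32085 = (3944 + 940/3) + 32085 = 12772/3 + 32085 = 109027/3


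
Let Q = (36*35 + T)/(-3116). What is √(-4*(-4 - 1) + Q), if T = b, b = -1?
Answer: √47566519/1558 ≈ 4.4267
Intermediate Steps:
T = -1
Q = -1259/3116 (Q = (36*35 - 1)/(-3116) = (1260 - 1)*(-1/3116) = 1259*(-1/3116) = -1259/3116 ≈ -0.40404)
√(-4*(-4 - 1) + Q) = √(-4*(-4 - 1) - 1259/3116) = √(-4*(-5) - 1259/3116) = √(20 - 1259/3116) = √(61061/3116) = √47566519/1558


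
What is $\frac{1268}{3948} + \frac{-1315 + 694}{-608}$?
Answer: $\frac{805663}{600096} \approx 1.3426$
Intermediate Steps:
$\frac{1268}{3948} + \frac{-1315 + 694}{-608} = 1268 \cdot \frac{1}{3948} - - \frac{621}{608} = \frac{317}{987} + \frac{621}{608} = \frac{805663}{600096}$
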